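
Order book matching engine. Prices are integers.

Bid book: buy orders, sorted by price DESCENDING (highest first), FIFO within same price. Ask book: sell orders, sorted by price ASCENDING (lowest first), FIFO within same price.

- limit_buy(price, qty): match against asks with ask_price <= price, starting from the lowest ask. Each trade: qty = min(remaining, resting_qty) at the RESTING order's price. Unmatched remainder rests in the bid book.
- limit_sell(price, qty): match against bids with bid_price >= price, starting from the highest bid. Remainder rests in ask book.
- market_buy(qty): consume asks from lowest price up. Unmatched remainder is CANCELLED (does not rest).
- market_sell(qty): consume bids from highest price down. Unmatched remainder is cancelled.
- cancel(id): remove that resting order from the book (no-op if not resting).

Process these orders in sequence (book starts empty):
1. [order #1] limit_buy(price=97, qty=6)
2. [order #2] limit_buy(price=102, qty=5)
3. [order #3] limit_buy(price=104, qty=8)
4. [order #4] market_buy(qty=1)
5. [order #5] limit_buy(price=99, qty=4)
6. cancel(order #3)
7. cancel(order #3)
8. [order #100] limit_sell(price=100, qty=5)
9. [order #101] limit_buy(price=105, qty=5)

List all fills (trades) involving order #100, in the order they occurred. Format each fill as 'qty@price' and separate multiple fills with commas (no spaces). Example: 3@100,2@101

Answer: 5@102

Derivation:
After op 1 [order #1] limit_buy(price=97, qty=6): fills=none; bids=[#1:6@97] asks=[-]
After op 2 [order #2] limit_buy(price=102, qty=5): fills=none; bids=[#2:5@102 #1:6@97] asks=[-]
After op 3 [order #3] limit_buy(price=104, qty=8): fills=none; bids=[#3:8@104 #2:5@102 #1:6@97] asks=[-]
After op 4 [order #4] market_buy(qty=1): fills=none; bids=[#3:8@104 #2:5@102 #1:6@97] asks=[-]
After op 5 [order #5] limit_buy(price=99, qty=4): fills=none; bids=[#3:8@104 #2:5@102 #5:4@99 #1:6@97] asks=[-]
After op 6 cancel(order #3): fills=none; bids=[#2:5@102 #5:4@99 #1:6@97] asks=[-]
After op 7 cancel(order #3): fills=none; bids=[#2:5@102 #5:4@99 #1:6@97] asks=[-]
After op 8 [order #100] limit_sell(price=100, qty=5): fills=#2x#100:5@102; bids=[#5:4@99 #1:6@97] asks=[-]
After op 9 [order #101] limit_buy(price=105, qty=5): fills=none; bids=[#101:5@105 #5:4@99 #1:6@97] asks=[-]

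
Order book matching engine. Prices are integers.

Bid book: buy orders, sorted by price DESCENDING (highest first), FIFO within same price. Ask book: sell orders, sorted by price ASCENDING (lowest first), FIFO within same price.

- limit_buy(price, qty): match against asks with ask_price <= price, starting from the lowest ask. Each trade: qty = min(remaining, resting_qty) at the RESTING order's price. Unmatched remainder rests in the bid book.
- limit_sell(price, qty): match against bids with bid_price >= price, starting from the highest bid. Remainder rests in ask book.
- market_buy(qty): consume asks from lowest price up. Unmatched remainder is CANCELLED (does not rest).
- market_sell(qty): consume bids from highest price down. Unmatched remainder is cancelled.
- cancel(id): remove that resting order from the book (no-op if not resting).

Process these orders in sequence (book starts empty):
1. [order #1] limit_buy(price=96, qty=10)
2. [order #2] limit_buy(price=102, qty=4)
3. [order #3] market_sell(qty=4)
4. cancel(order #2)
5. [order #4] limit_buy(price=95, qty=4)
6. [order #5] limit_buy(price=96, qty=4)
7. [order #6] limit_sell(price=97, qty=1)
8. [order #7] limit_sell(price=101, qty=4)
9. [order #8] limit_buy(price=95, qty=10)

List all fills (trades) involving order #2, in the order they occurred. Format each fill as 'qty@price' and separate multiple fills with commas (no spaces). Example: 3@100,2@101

After op 1 [order #1] limit_buy(price=96, qty=10): fills=none; bids=[#1:10@96] asks=[-]
After op 2 [order #2] limit_buy(price=102, qty=4): fills=none; bids=[#2:4@102 #1:10@96] asks=[-]
After op 3 [order #3] market_sell(qty=4): fills=#2x#3:4@102; bids=[#1:10@96] asks=[-]
After op 4 cancel(order #2): fills=none; bids=[#1:10@96] asks=[-]
After op 5 [order #4] limit_buy(price=95, qty=4): fills=none; bids=[#1:10@96 #4:4@95] asks=[-]
After op 6 [order #5] limit_buy(price=96, qty=4): fills=none; bids=[#1:10@96 #5:4@96 #4:4@95] asks=[-]
After op 7 [order #6] limit_sell(price=97, qty=1): fills=none; bids=[#1:10@96 #5:4@96 #4:4@95] asks=[#6:1@97]
After op 8 [order #7] limit_sell(price=101, qty=4): fills=none; bids=[#1:10@96 #5:4@96 #4:4@95] asks=[#6:1@97 #7:4@101]
After op 9 [order #8] limit_buy(price=95, qty=10): fills=none; bids=[#1:10@96 #5:4@96 #4:4@95 #8:10@95] asks=[#6:1@97 #7:4@101]

Answer: 4@102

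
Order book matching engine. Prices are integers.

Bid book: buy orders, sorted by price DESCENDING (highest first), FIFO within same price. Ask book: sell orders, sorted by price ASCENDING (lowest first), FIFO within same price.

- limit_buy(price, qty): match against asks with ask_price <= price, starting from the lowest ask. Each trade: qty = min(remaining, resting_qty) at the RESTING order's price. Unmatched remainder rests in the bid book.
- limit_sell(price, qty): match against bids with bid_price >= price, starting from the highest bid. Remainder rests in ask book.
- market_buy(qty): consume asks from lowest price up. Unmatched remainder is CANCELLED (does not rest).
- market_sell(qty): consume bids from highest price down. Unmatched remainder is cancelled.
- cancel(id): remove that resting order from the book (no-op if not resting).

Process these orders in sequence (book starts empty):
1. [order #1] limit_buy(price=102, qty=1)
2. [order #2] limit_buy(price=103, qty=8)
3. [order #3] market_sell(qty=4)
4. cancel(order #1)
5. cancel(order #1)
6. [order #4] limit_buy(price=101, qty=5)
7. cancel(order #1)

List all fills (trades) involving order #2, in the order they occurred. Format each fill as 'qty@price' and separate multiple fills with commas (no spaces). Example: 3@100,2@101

After op 1 [order #1] limit_buy(price=102, qty=1): fills=none; bids=[#1:1@102] asks=[-]
After op 2 [order #2] limit_buy(price=103, qty=8): fills=none; bids=[#2:8@103 #1:1@102] asks=[-]
After op 3 [order #3] market_sell(qty=4): fills=#2x#3:4@103; bids=[#2:4@103 #1:1@102] asks=[-]
After op 4 cancel(order #1): fills=none; bids=[#2:4@103] asks=[-]
After op 5 cancel(order #1): fills=none; bids=[#2:4@103] asks=[-]
After op 6 [order #4] limit_buy(price=101, qty=5): fills=none; bids=[#2:4@103 #4:5@101] asks=[-]
After op 7 cancel(order #1): fills=none; bids=[#2:4@103 #4:5@101] asks=[-]

Answer: 4@103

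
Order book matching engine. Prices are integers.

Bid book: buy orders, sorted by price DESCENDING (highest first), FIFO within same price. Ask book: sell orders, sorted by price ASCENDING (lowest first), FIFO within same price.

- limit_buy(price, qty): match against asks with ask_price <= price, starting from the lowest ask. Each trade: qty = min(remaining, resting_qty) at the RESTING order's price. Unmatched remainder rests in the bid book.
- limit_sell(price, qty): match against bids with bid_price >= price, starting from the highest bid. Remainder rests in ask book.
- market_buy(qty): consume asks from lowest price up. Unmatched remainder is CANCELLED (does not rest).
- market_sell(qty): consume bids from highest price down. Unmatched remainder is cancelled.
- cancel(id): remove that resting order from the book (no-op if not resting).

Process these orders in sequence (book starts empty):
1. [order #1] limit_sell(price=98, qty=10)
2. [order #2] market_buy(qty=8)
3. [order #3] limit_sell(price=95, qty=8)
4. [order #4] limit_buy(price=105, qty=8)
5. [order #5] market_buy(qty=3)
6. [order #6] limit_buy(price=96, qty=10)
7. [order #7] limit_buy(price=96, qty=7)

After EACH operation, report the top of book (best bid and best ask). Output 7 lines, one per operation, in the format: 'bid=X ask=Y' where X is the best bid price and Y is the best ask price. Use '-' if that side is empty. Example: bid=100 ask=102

Answer: bid=- ask=98
bid=- ask=98
bid=- ask=95
bid=- ask=98
bid=- ask=-
bid=96 ask=-
bid=96 ask=-

Derivation:
After op 1 [order #1] limit_sell(price=98, qty=10): fills=none; bids=[-] asks=[#1:10@98]
After op 2 [order #2] market_buy(qty=8): fills=#2x#1:8@98; bids=[-] asks=[#1:2@98]
After op 3 [order #3] limit_sell(price=95, qty=8): fills=none; bids=[-] asks=[#3:8@95 #1:2@98]
After op 4 [order #4] limit_buy(price=105, qty=8): fills=#4x#3:8@95; bids=[-] asks=[#1:2@98]
After op 5 [order #5] market_buy(qty=3): fills=#5x#1:2@98; bids=[-] asks=[-]
After op 6 [order #6] limit_buy(price=96, qty=10): fills=none; bids=[#6:10@96] asks=[-]
After op 7 [order #7] limit_buy(price=96, qty=7): fills=none; bids=[#6:10@96 #7:7@96] asks=[-]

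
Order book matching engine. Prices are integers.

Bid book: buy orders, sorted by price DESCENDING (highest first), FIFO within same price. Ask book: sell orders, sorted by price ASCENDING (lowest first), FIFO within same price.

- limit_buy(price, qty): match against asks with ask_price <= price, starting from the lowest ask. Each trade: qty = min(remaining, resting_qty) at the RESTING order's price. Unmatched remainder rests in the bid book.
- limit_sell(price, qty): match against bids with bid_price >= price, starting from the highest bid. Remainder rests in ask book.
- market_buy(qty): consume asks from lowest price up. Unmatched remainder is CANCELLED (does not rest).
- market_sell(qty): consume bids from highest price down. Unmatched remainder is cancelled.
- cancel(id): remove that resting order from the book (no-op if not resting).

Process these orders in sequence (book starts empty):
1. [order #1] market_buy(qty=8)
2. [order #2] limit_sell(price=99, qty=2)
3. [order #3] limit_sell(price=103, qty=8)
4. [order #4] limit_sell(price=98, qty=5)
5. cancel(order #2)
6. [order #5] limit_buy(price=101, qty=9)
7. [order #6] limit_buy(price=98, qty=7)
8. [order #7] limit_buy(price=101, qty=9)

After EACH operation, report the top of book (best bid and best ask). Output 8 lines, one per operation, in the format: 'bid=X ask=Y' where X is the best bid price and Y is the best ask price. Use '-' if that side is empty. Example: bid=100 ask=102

Answer: bid=- ask=-
bid=- ask=99
bid=- ask=99
bid=- ask=98
bid=- ask=98
bid=101 ask=103
bid=101 ask=103
bid=101 ask=103

Derivation:
After op 1 [order #1] market_buy(qty=8): fills=none; bids=[-] asks=[-]
After op 2 [order #2] limit_sell(price=99, qty=2): fills=none; bids=[-] asks=[#2:2@99]
After op 3 [order #3] limit_sell(price=103, qty=8): fills=none; bids=[-] asks=[#2:2@99 #3:8@103]
After op 4 [order #4] limit_sell(price=98, qty=5): fills=none; bids=[-] asks=[#4:5@98 #2:2@99 #3:8@103]
After op 5 cancel(order #2): fills=none; bids=[-] asks=[#4:5@98 #3:8@103]
After op 6 [order #5] limit_buy(price=101, qty=9): fills=#5x#4:5@98; bids=[#5:4@101] asks=[#3:8@103]
After op 7 [order #6] limit_buy(price=98, qty=7): fills=none; bids=[#5:4@101 #6:7@98] asks=[#3:8@103]
After op 8 [order #7] limit_buy(price=101, qty=9): fills=none; bids=[#5:4@101 #7:9@101 #6:7@98] asks=[#3:8@103]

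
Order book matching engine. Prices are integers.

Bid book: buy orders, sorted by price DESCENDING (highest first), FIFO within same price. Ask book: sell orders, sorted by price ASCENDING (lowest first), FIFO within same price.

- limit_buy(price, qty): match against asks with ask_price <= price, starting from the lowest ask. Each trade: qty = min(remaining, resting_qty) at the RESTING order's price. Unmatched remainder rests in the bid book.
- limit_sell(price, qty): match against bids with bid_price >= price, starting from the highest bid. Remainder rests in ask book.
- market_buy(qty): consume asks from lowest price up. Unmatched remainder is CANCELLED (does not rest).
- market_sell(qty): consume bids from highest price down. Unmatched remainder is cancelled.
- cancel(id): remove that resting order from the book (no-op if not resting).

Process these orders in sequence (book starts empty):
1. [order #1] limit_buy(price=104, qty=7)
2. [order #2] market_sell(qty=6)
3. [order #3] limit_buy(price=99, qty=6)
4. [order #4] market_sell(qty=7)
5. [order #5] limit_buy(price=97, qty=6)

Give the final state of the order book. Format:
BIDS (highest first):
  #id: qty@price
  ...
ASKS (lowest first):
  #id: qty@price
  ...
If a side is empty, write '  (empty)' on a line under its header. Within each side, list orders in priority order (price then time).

Answer: BIDS (highest first):
  #5: 6@97
ASKS (lowest first):
  (empty)

Derivation:
After op 1 [order #1] limit_buy(price=104, qty=7): fills=none; bids=[#1:7@104] asks=[-]
After op 2 [order #2] market_sell(qty=6): fills=#1x#2:6@104; bids=[#1:1@104] asks=[-]
After op 3 [order #3] limit_buy(price=99, qty=6): fills=none; bids=[#1:1@104 #3:6@99] asks=[-]
After op 4 [order #4] market_sell(qty=7): fills=#1x#4:1@104 #3x#4:6@99; bids=[-] asks=[-]
After op 5 [order #5] limit_buy(price=97, qty=6): fills=none; bids=[#5:6@97] asks=[-]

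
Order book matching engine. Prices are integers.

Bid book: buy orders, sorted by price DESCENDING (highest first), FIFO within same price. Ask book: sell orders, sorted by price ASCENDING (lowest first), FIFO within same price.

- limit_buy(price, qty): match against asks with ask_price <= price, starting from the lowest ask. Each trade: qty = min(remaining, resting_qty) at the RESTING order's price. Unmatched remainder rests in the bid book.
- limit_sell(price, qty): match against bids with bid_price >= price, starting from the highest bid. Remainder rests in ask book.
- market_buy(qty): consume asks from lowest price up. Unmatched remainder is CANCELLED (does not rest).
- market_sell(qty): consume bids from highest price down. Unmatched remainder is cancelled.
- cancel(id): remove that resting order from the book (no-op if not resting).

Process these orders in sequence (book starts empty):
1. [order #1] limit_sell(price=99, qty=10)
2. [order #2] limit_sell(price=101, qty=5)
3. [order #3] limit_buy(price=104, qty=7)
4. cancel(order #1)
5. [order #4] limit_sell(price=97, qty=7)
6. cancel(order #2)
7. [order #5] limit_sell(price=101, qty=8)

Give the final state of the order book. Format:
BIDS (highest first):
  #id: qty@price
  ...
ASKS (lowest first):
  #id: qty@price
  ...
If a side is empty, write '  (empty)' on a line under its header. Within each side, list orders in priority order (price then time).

Answer: BIDS (highest first):
  (empty)
ASKS (lowest first):
  #4: 7@97
  #5: 8@101

Derivation:
After op 1 [order #1] limit_sell(price=99, qty=10): fills=none; bids=[-] asks=[#1:10@99]
After op 2 [order #2] limit_sell(price=101, qty=5): fills=none; bids=[-] asks=[#1:10@99 #2:5@101]
After op 3 [order #3] limit_buy(price=104, qty=7): fills=#3x#1:7@99; bids=[-] asks=[#1:3@99 #2:5@101]
After op 4 cancel(order #1): fills=none; bids=[-] asks=[#2:5@101]
After op 5 [order #4] limit_sell(price=97, qty=7): fills=none; bids=[-] asks=[#4:7@97 #2:5@101]
After op 6 cancel(order #2): fills=none; bids=[-] asks=[#4:7@97]
After op 7 [order #5] limit_sell(price=101, qty=8): fills=none; bids=[-] asks=[#4:7@97 #5:8@101]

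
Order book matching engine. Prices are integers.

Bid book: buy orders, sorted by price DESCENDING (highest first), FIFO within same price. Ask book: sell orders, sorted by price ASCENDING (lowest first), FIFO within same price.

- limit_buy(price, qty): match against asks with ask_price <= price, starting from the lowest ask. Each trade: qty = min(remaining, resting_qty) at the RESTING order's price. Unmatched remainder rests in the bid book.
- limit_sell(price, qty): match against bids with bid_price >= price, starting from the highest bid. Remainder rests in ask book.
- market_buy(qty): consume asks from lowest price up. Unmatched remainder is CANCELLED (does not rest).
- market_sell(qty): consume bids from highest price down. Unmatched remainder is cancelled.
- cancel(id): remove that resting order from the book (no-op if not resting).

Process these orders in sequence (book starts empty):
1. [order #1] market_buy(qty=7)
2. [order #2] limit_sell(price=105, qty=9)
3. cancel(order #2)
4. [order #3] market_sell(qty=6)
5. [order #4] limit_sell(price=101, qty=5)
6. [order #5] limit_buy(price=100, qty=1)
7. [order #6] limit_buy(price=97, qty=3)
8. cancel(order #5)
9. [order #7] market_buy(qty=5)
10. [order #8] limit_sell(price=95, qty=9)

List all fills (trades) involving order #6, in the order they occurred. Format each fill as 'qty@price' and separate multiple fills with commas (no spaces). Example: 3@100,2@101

After op 1 [order #1] market_buy(qty=7): fills=none; bids=[-] asks=[-]
After op 2 [order #2] limit_sell(price=105, qty=9): fills=none; bids=[-] asks=[#2:9@105]
After op 3 cancel(order #2): fills=none; bids=[-] asks=[-]
After op 4 [order #3] market_sell(qty=6): fills=none; bids=[-] asks=[-]
After op 5 [order #4] limit_sell(price=101, qty=5): fills=none; bids=[-] asks=[#4:5@101]
After op 6 [order #5] limit_buy(price=100, qty=1): fills=none; bids=[#5:1@100] asks=[#4:5@101]
After op 7 [order #6] limit_buy(price=97, qty=3): fills=none; bids=[#5:1@100 #6:3@97] asks=[#4:5@101]
After op 8 cancel(order #5): fills=none; bids=[#6:3@97] asks=[#4:5@101]
After op 9 [order #7] market_buy(qty=5): fills=#7x#4:5@101; bids=[#6:3@97] asks=[-]
After op 10 [order #8] limit_sell(price=95, qty=9): fills=#6x#8:3@97; bids=[-] asks=[#8:6@95]

Answer: 3@97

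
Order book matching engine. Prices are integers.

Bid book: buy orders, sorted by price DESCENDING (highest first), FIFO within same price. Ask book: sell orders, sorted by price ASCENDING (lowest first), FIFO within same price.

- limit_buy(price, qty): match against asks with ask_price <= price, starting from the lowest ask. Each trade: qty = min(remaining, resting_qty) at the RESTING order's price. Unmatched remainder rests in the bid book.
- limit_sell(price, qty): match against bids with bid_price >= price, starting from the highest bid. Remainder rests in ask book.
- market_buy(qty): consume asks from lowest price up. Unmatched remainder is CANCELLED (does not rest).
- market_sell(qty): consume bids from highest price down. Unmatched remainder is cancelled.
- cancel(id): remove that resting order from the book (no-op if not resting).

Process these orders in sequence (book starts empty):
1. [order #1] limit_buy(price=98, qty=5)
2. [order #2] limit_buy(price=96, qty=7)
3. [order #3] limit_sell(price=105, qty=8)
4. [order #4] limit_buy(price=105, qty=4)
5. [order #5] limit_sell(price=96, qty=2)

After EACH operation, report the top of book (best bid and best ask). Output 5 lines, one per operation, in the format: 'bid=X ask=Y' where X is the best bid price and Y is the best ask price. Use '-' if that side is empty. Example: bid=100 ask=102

After op 1 [order #1] limit_buy(price=98, qty=5): fills=none; bids=[#1:5@98] asks=[-]
After op 2 [order #2] limit_buy(price=96, qty=7): fills=none; bids=[#1:5@98 #2:7@96] asks=[-]
After op 3 [order #3] limit_sell(price=105, qty=8): fills=none; bids=[#1:5@98 #2:7@96] asks=[#3:8@105]
After op 4 [order #4] limit_buy(price=105, qty=4): fills=#4x#3:4@105; bids=[#1:5@98 #2:7@96] asks=[#3:4@105]
After op 5 [order #5] limit_sell(price=96, qty=2): fills=#1x#5:2@98; bids=[#1:3@98 #2:7@96] asks=[#3:4@105]

Answer: bid=98 ask=-
bid=98 ask=-
bid=98 ask=105
bid=98 ask=105
bid=98 ask=105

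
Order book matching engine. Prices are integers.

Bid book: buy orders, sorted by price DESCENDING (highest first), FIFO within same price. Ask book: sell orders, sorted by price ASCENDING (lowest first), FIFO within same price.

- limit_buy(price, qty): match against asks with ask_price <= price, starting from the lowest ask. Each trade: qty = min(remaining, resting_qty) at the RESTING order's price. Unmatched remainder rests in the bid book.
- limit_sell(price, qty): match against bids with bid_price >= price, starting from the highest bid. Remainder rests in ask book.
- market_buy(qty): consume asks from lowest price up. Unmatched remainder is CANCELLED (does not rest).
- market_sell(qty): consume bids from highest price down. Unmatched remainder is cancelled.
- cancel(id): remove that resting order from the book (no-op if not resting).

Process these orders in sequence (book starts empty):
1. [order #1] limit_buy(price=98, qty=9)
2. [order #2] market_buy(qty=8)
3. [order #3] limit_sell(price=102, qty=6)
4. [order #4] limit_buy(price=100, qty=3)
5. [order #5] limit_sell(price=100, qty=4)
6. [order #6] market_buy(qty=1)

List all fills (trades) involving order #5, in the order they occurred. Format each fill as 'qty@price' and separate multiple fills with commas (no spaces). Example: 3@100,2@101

After op 1 [order #1] limit_buy(price=98, qty=9): fills=none; bids=[#1:9@98] asks=[-]
After op 2 [order #2] market_buy(qty=8): fills=none; bids=[#1:9@98] asks=[-]
After op 3 [order #3] limit_sell(price=102, qty=6): fills=none; bids=[#1:9@98] asks=[#3:6@102]
After op 4 [order #4] limit_buy(price=100, qty=3): fills=none; bids=[#4:3@100 #1:9@98] asks=[#3:6@102]
After op 5 [order #5] limit_sell(price=100, qty=4): fills=#4x#5:3@100; bids=[#1:9@98] asks=[#5:1@100 #3:6@102]
After op 6 [order #6] market_buy(qty=1): fills=#6x#5:1@100; bids=[#1:9@98] asks=[#3:6@102]

Answer: 3@100,1@100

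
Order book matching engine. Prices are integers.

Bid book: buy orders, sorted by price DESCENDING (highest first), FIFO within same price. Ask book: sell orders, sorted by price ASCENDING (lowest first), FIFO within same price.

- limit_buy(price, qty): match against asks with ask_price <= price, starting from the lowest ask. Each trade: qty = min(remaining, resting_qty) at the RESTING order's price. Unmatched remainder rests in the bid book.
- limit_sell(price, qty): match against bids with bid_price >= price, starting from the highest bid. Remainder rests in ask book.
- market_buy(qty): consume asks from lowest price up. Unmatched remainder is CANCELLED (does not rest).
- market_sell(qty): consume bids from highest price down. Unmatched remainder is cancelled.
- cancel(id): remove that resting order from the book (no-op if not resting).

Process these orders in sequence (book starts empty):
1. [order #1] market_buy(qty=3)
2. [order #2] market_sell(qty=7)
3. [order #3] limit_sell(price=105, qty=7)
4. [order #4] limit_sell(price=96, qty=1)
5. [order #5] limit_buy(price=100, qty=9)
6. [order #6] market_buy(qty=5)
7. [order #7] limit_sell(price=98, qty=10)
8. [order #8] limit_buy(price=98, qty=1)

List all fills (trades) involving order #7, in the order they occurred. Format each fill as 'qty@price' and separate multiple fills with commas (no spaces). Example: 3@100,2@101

Answer: 8@100,1@98

Derivation:
After op 1 [order #1] market_buy(qty=3): fills=none; bids=[-] asks=[-]
After op 2 [order #2] market_sell(qty=7): fills=none; bids=[-] asks=[-]
After op 3 [order #3] limit_sell(price=105, qty=7): fills=none; bids=[-] asks=[#3:7@105]
After op 4 [order #4] limit_sell(price=96, qty=1): fills=none; bids=[-] asks=[#4:1@96 #3:7@105]
After op 5 [order #5] limit_buy(price=100, qty=9): fills=#5x#4:1@96; bids=[#5:8@100] asks=[#3:7@105]
After op 6 [order #6] market_buy(qty=5): fills=#6x#3:5@105; bids=[#5:8@100] asks=[#3:2@105]
After op 7 [order #7] limit_sell(price=98, qty=10): fills=#5x#7:8@100; bids=[-] asks=[#7:2@98 #3:2@105]
After op 8 [order #8] limit_buy(price=98, qty=1): fills=#8x#7:1@98; bids=[-] asks=[#7:1@98 #3:2@105]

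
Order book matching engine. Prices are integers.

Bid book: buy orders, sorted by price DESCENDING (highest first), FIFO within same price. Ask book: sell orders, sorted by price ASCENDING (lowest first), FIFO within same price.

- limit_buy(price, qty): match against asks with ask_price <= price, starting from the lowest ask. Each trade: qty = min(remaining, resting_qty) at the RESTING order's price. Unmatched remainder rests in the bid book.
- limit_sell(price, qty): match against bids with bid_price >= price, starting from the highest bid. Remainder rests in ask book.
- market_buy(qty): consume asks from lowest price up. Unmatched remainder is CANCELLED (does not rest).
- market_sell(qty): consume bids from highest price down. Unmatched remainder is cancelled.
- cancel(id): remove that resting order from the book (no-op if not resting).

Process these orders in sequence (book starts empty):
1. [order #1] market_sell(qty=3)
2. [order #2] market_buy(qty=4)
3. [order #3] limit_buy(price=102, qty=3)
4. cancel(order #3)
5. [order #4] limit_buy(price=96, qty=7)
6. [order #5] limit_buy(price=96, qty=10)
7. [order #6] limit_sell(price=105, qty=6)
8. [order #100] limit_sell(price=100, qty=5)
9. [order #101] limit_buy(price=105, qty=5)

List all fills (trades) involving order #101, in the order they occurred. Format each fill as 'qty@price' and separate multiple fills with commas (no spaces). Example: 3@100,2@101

Answer: 5@100

Derivation:
After op 1 [order #1] market_sell(qty=3): fills=none; bids=[-] asks=[-]
After op 2 [order #2] market_buy(qty=4): fills=none; bids=[-] asks=[-]
After op 3 [order #3] limit_buy(price=102, qty=3): fills=none; bids=[#3:3@102] asks=[-]
After op 4 cancel(order #3): fills=none; bids=[-] asks=[-]
After op 5 [order #4] limit_buy(price=96, qty=7): fills=none; bids=[#4:7@96] asks=[-]
After op 6 [order #5] limit_buy(price=96, qty=10): fills=none; bids=[#4:7@96 #5:10@96] asks=[-]
After op 7 [order #6] limit_sell(price=105, qty=6): fills=none; bids=[#4:7@96 #5:10@96] asks=[#6:6@105]
After op 8 [order #100] limit_sell(price=100, qty=5): fills=none; bids=[#4:7@96 #5:10@96] asks=[#100:5@100 #6:6@105]
After op 9 [order #101] limit_buy(price=105, qty=5): fills=#101x#100:5@100; bids=[#4:7@96 #5:10@96] asks=[#6:6@105]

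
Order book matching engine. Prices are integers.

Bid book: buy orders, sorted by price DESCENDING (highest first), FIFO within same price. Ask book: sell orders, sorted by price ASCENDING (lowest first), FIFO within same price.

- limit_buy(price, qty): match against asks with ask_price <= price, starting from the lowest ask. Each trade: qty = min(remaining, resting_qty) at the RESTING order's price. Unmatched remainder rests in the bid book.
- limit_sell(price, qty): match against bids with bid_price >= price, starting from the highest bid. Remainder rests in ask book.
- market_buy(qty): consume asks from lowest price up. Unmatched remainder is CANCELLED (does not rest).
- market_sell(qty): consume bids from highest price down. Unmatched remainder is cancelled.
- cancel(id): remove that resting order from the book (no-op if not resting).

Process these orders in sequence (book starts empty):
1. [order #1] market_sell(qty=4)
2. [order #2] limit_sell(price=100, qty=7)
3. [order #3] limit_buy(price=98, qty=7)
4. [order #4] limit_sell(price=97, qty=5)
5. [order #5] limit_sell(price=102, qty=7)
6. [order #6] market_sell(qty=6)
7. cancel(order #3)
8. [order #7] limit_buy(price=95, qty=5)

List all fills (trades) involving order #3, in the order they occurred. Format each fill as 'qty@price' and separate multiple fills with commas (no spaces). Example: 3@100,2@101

Answer: 5@98,2@98

Derivation:
After op 1 [order #1] market_sell(qty=4): fills=none; bids=[-] asks=[-]
After op 2 [order #2] limit_sell(price=100, qty=7): fills=none; bids=[-] asks=[#2:7@100]
After op 3 [order #3] limit_buy(price=98, qty=7): fills=none; bids=[#3:7@98] asks=[#2:7@100]
After op 4 [order #4] limit_sell(price=97, qty=5): fills=#3x#4:5@98; bids=[#3:2@98] asks=[#2:7@100]
After op 5 [order #5] limit_sell(price=102, qty=7): fills=none; bids=[#3:2@98] asks=[#2:7@100 #5:7@102]
After op 6 [order #6] market_sell(qty=6): fills=#3x#6:2@98; bids=[-] asks=[#2:7@100 #5:7@102]
After op 7 cancel(order #3): fills=none; bids=[-] asks=[#2:7@100 #5:7@102]
After op 8 [order #7] limit_buy(price=95, qty=5): fills=none; bids=[#7:5@95] asks=[#2:7@100 #5:7@102]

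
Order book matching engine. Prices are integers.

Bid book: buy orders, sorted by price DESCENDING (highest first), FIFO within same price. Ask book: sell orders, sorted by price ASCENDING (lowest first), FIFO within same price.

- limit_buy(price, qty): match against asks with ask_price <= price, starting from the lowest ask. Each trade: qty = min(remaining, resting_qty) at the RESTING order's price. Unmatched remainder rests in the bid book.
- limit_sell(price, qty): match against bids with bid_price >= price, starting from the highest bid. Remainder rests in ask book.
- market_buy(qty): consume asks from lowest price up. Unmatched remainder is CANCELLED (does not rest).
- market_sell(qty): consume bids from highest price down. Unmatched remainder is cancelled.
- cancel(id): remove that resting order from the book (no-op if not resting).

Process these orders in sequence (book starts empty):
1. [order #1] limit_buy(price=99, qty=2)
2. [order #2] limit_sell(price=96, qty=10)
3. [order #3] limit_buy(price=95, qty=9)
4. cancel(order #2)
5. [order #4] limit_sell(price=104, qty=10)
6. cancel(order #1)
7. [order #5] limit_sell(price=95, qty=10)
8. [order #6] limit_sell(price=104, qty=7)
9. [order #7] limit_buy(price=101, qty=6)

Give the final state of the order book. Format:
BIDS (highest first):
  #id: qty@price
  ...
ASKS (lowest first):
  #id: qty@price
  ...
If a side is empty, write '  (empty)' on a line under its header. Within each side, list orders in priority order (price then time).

After op 1 [order #1] limit_buy(price=99, qty=2): fills=none; bids=[#1:2@99] asks=[-]
After op 2 [order #2] limit_sell(price=96, qty=10): fills=#1x#2:2@99; bids=[-] asks=[#2:8@96]
After op 3 [order #3] limit_buy(price=95, qty=9): fills=none; bids=[#3:9@95] asks=[#2:8@96]
After op 4 cancel(order #2): fills=none; bids=[#3:9@95] asks=[-]
After op 5 [order #4] limit_sell(price=104, qty=10): fills=none; bids=[#3:9@95] asks=[#4:10@104]
After op 6 cancel(order #1): fills=none; bids=[#3:9@95] asks=[#4:10@104]
After op 7 [order #5] limit_sell(price=95, qty=10): fills=#3x#5:9@95; bids=[-] asks=[#5:1@95 #4:10@104]
After op 8 [order #6] limit_sell(price=104, qty=7): fills=none; bids=[-] asks=[#5:1@95 #4:10@104 #6:7@104]
After op 9 [order #7] limit_buy(price=101, qty=6): fills=#7x#5:1@95; bids=[#7:5@101] asks=[#4:10@104 #6:7@104]

Answer: BIDS (highest first):
  #7: 5@101
ASKS (lowest first):
  #4: 10@104
  #6: 7@104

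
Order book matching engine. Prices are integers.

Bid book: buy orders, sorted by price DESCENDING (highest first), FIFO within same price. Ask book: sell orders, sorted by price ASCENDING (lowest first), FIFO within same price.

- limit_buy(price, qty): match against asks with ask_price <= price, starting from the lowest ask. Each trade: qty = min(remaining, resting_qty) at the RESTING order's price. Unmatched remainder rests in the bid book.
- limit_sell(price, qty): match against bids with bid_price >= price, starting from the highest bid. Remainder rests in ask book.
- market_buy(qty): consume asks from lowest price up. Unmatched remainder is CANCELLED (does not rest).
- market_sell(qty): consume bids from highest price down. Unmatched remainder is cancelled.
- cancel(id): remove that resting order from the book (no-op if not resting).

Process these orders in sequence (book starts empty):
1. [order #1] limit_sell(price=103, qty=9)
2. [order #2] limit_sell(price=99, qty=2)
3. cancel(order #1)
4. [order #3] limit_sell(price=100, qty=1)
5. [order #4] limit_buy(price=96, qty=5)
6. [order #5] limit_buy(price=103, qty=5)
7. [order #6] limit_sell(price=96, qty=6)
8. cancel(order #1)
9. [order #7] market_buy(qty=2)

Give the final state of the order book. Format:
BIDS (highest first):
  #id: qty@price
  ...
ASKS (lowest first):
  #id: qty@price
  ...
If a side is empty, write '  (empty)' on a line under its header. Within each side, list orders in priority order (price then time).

Answer: BIDS (highest first):
  #4: 1@96
ASKS (lowest first):
  (empty)

Derivation:
After op 1 [order #1] limit_sell(price=103, qty=9): fills=none; bids=[-] asks=[#1:9@103]
After op 2 [order #2] limit_sell(price=99, qty=2): fills=none; bids=[-] asks=[#2:2@99 #1:9@103]
After op 3 cancel(order #1): fills=none; bids=[-] asks=[#2:2@99]
After op 4 [order #3] limit_sell(price=100, qty=1): fills=none; bids=[-] asks=[#2:2@99 #3:1@100]
After op 5 [order #4] limit_buy(price=96, qty=5): fills=none; bids=[#4:5@96] asks=[#2:2@99 #3:1@100]
After op 6 [order #5] limit_buy(price=103, qty=5): fills=#5x#2:2@99 #5x#3:1@100; bids=[#5:2@103 #4:5@96] asks=[-]
After op 7 [order #6] limit_sell(price=96, qty=6): fills=#5x#6:2@103 #4x#6:4@96; bids=[#4:1@96] asks=[-]
After op 8 cancel(order #1): fills=none; bids=[#4:1@96] asks=[-]
After op 9 [order #7] market_buy(qty=2): fills=none; bids=[#4:1@96] asks=[-]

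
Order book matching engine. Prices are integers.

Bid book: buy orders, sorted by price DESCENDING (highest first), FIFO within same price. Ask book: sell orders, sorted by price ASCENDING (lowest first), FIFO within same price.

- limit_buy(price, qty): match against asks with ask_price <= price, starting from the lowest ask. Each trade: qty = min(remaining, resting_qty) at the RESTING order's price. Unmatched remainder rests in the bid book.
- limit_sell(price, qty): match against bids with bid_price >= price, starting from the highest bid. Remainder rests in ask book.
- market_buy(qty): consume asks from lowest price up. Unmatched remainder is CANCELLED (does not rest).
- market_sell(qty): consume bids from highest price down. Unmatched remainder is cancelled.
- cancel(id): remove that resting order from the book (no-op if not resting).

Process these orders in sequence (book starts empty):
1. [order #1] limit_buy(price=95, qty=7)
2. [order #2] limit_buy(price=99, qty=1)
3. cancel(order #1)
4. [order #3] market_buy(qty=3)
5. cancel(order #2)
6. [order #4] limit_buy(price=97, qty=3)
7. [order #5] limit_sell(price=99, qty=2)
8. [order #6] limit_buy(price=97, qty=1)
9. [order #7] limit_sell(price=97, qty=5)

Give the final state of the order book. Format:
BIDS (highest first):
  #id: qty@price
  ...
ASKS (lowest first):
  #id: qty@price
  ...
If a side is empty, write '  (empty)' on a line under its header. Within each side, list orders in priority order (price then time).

After op 1 [order #1] limit_buy(price=95, qty=7): fills=none; bids=[#1:7@95] asks=[-]
After op 2 [order #2] limit_buy(price=99, qty=1): fills=none; bids=[#2:1@99 #1:7@95] asks=[-]
After op 3 cancel(order #1): fills=none; bids=[#2:1@99] asks=[-]
After op 4 [order #3] market_buy(qty=3): fills=none; bids=[#2:1@99] asks=[-]
After op 5 cancel(order #2): fills=none; bids=[-] asks=[-]
After op 6 [order #4] limit_buy(price=97, qty=3): fills=none; bids=[#4:3@97] asks=[-]
After op 7 [order #5] limit_sell(price=99, qty=2): fills=none; bids=[#4:3@97] asks=[#5:2@99]
After op 8 [order #6] limit_buy(price=97, qty=1): fills=none; bids=[#4:3@97 #6:1@97] asks=[#5:2@99]
After op 9 [order #7] limit_sell(price=97, qty=5): fills=#4x#7:3@97 #6x#7:1@97; bids=[-] asks=[#7:1@97 #5:2@99]

Answer: BIDS (highest first):
  (empty)
ASKS (lowest first):
  #7: 1@97
  #5: 2@99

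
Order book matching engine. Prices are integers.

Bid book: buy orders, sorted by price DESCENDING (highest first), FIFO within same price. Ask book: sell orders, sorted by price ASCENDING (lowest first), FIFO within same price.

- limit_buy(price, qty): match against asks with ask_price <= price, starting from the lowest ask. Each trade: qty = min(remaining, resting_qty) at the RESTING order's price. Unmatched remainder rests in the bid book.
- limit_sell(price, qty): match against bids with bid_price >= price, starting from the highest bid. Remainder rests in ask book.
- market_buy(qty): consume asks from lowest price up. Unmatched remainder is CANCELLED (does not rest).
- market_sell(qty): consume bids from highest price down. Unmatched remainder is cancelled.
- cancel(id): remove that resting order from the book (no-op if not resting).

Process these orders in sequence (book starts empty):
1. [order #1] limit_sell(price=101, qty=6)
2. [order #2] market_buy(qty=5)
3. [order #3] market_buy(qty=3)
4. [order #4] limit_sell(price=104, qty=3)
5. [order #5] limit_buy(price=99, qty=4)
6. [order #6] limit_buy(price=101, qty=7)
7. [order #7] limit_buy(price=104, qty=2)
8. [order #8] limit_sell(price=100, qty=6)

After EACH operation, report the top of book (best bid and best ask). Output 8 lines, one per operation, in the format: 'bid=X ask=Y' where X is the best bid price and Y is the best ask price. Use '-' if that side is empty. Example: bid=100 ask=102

After op 1 [order #1] limit_sell(price=101, qty=6): fills=none; bids=[-] asks=[#1:6@101]
After op 2 [order #2] market_buy(qty=5): fills=#2x#1:5@101; bids=[-] asks=[#1:1@101]
After op 3 [order #3] market_buy(qty=3): fills=#3x#1:1@101; bids=[-] asks=[-]
After op 4 [order #4] limit_sell(price=104, qty=3): fills=none; bids=[-] asks=[#4:3@104]
After op 5 [order #5] limit_buy(price=99, qty=4): fills=none; bids=[#5:4@99] asks=[#4:3@104]
After op 6 [order #6] limit_buy(price=101, qty=7): fills=none; bids=[#6:7@101 #5:4@99] asks=[#4:3@104]
After op 7 [order #7] limit_buy(price=104, qty=2): fills=#7x#4:2@104; bids=[#6:7@101 #5:4@99] asks=[#4:1@104]
After op 8 [order #8] limit_sell(price=100, qty=6): fills=#6x#8:6@101; bids=[#6:1@101 #5:4@99] asks=[#4:1@104]

Answer: bid=- ask=101
bid=- ask=101
bid=- ask=-
bid=- ask=104
bid=99 ask=104
bid=101 ask=104
bid=101 ask=104
bid=101 ask=104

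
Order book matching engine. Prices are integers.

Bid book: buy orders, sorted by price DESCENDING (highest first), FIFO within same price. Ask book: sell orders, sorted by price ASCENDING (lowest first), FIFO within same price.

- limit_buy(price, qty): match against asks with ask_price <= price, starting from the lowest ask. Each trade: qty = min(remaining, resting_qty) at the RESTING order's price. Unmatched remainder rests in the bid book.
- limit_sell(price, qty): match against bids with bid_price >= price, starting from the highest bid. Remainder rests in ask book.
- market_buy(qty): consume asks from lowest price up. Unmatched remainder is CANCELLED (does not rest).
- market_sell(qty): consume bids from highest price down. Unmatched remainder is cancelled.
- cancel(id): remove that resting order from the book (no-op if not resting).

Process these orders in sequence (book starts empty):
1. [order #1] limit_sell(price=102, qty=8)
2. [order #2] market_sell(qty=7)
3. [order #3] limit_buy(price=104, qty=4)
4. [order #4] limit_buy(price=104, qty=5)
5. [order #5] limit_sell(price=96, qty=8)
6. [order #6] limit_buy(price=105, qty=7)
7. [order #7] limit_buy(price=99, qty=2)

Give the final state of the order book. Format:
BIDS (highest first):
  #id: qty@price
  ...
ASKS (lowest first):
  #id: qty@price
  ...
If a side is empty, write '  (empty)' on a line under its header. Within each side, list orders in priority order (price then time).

After op 1 [order #1] limit_sell(price=102, qty=8): fills=none; bids=[-] asks=[#1:8@102]
After op 2 [order #2] market_sell(qty=7): fills=none; bids=[-] asks=[#1:8@102]
After op 3 [order #3] limit_buy(price=104, qty=4): fills=#3x#1:4@102; bids=[-] asks=[#1:4@102]
After op 4 [order #4] limit_buy(price=104, qty=5): fills=#4x#1:4@102; bids=[#4:1@104] asks=[-]
After op 5 [order #5] limit_sell(price=96, qty=8): fills=#4x#5:1@104; bids=[-] asks=[#5:7@96]
After op 6 [order #6] limit_buy(price=105, qty=7): fills=#6x#5:7@96; bids=[-] asks=[-]
After op 7 [order #7] limit_buy(price=99, qty=2): fills=none; bids=[#7:2@99] asks=[-]

Answer: BIDS (highest first):
  #7: 2@99
ASKS (lowest first):
  (empty)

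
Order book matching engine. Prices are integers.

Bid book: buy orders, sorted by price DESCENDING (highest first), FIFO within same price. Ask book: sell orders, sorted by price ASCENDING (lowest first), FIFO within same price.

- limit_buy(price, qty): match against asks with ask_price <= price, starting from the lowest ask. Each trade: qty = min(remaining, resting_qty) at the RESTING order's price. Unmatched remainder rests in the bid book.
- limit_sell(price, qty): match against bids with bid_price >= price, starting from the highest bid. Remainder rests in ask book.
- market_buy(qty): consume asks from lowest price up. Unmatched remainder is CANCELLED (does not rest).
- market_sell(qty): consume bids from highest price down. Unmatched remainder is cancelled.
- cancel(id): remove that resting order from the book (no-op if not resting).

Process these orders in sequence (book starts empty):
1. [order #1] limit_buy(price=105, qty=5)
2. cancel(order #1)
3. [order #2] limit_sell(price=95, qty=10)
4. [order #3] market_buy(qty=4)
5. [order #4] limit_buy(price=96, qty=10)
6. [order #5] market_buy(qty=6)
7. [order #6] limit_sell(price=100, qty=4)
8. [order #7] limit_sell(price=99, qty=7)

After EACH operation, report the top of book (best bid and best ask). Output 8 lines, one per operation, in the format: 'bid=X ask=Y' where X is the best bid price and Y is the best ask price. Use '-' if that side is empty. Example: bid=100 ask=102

Answer: bid=105 ask=-
bid=- ask=-
bid=- ask=95
bid=- ask=95
bid=96 ask=-
bid=96 ask=-
bid=96 ask=100
bid=96 ask=99

Derivation:
After op 1 [order #1] limit_buy(price=105, qty=5): fills=none; bids=[#1:5@105] asks=[-]
After op 2 cancel(order #1): fills=none; bids=[-] asks=[-]
After op 3 [order #2] limit_sell(price=95, qty=10): fills=none; bids=[-] asks=[#2:10@95]
After op 4 [order #3] market_buy(qty=4): fills=#3x#2:4@95; bids=[-] asks=[#2:6@95]
After op 5 [order #4] limit_buy(price=96, qty=10): fills=#4x#2:6@95; bids=[#4:4@96] asks=[-]
After op 6 [order #5] market_buy(qty=6): fills=none; bids=[#4:4@96] asks=[-]
After op 7 [order #6] limit_sell(price=100, qty=4): fills=none; bids=[#4:4@96] asks=[#6:4@100]
After op 8 [order #7] limit_sell(price=99, qty=7): fills=none; bids=[#4:4@96] asks=[#7:7@99 #6:4@100]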